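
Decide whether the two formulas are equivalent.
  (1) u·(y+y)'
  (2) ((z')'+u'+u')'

No

E1: u·(y+y)'
    = u·y'   (idempotence)
E2: ((z')'+u'+u')'
    = ((z')'+u')'   (idempotence)
    = z'·u   (De Morgan)
These differ: at u=1, y=1, z=0, E1 = 0 but E2 = 1.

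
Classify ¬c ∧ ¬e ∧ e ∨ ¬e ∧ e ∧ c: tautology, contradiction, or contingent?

contradiction

¬c ∧ ¬e ∧ e ∨ ¬e ∧ e ∧ c
= ¬e ∧ e   — distribution
= False   — complement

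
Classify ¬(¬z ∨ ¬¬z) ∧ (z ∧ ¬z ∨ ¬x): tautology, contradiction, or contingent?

contradiction

¬(¬z ∨ ¬¬z) ∧ (z ∧ ¬z ∨ ¬x)
= z ∧ ¬z ∧ (z ∧ ¬z ∨ ¬x)   (De Morgan)
= z ∧ ¬z   (absorption)
= False   (complement)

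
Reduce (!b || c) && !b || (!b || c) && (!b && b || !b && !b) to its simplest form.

(!b || c) && !b || (!b || c) && (!b && b || !b && !b)
= (!b || c) && !b || (!b || c) && !b   (distribution)
= (!b || c) && !b   (idempotence)
= !b   (absorption)

!b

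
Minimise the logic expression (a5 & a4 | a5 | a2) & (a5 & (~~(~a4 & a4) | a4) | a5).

(a5 & a4 | a5 | a2) & (a5 & (~~(~a4 & a4) | a4) | a5)
= (a5 & a4 | a5 | a2) & (a5 & (~a4 & a4 | a4) | a5)
= (a5 & a4 | a5 | a2) & (a5 & a4 | a5)
= a5 & a4 | a5
= a5

a5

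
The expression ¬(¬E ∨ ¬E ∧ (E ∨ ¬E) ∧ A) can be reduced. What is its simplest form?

E

¬(¬E ∨ ¬E ∧ (E ∨ ¬E) ∧ A)
= ¬(¬E ∨ ¬E ∧ A)   — complement / identity
= ¬¬E   — absorption
= E   — double negation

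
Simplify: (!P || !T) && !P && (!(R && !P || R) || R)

!P

(!P || !T) && !P && (!(R && !P || R) || R)
= (!P || !T) && !P && (!R || R)   — absorption
= !P && (!R || R)   — absorption
= !P   — complement / identity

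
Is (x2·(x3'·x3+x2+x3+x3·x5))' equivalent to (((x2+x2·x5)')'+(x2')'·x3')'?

Yes

E1: (x2·(x3'·x3+x2+x3+x3·x5))'
    = (x2·(x3'·x3+x2+x3))'   — absorption
    = (x2·(x2+x3))'   — complement / identity
    = x2'   — absorption
E2: (((x2+x2·x5)')'+(x2')'·x3')'
    = ((x2')'+(x2')'·x3')'   — absorption
    = ((x2')')'   — absorption
    = x2'   — double negation
Both reduce to x2', so they are equivalent.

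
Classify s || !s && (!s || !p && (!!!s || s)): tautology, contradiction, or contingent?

tautology

s || !s && (!s || !p && (!!!s || s))
= s || !s && (!s || !p && (!s || s))   (double negation)
= s || !s && (!s || !p)   (complement / identity)
= s || !s   (absorption)
= true   (complement)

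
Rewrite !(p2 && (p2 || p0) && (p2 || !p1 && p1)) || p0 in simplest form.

!p2 || p0

!(p2 && (p2 || p0) && (p2 || !p1 && p1)) || p0
= !(p2 && (p2 || p0) && p2) || p0   [complement / identity]
= !(p2 && p2) || p0   [absorption]
= !p2 || p0   [idempotence]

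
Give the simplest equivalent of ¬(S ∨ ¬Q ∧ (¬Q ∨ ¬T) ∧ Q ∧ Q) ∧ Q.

¬(S ∨ ¬Q ∧ (¬Q ∨ ¬T) ∧ Q ∧ Q) ∧ Q
= ¬(S ∨ ¬Q ∧ (¬Q ∨ ¬T) ∧ Q) ∧ Q   [idempotence]
= ¬(S ∨ ¬Q ∧ Q) ∧ Q   [absorption]
= ¬S ∧ Q   [complement / identity]

¬S ∧ Q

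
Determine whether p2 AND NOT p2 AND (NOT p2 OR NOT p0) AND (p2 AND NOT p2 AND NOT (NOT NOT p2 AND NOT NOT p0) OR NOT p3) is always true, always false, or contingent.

always false

p2 AND NOT p2 AND (NOT p2 OR NOT p0) AND (p2 AND NOT p2 AND NOT (NOT NOT p2 AND NOT NOT p0) OR NOT p3)
= p2 AND NOT p2 AND (NOT p2 OR NOT p0) AND (p2 AND NOT p2 AND (NOT p2 OR NOT p0) OR NOT p3)   — De Morgan
= p2 AND NOT p2 AND (NOT p2 OR NOT p0)   — absorption
= p2 AND NOT p2   — absorption
= FALSE   — complement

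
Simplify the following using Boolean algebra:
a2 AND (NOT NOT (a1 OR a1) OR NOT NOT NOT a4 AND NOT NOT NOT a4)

a2 AND (NOT NOT (a1 OR a1) OR NOT NOT NOT a4 AND NOT NOT NOT a4)
= a2 AND (NOT NOT (a1 OR a1) OR NOT NOT NOT a4)
= a2 AND (NOT NOT a1 OR NOT NOT NOT a4)
= a2 AND (a1 OR NOT NOT NOT a4)
= a2 AND (a1 OR NOT a4)

a2 AND (a1 OR NOT a4)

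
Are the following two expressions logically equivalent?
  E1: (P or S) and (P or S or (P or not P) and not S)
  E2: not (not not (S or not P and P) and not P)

E1: (P or S) and (P or S or (P or not P) and not S)
    = (P or S) and (P or S or not S)   (complement / identity)
    = P or S   (absorption)
E2: not (not not (S or not P and P) and not P)
    = not (S or not P and P) or P   (De Morgan)
    = not S or P   (complement / identity)
These differ: at P=0, S=1, E1 = 1 but E2 = 0.

No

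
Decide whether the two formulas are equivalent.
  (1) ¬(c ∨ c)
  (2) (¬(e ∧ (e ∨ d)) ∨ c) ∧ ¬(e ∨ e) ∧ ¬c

E1: ¬(c ∨ c)
    = ¬c   (idempotence)
E2: (¬(e ∧ (e ∨ d)) ∨ c) ∧ ¬(e ∨ e) ∧ ¬c
    = (¬e ∨ c) ∧ ¬(e ∨ e) ∧ ¬c   (absorption)
    = (¬e ∨ c) ∧ ¬e ∧ ¬c   (idempotence)
    = ¬e ∧ ¬c   (absorption)
These differ: at c=0, d=0, e=1, E1 = 1 but E2 = 0.

No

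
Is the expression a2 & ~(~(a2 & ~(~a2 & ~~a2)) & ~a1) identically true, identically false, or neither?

neither

a2 & ~(~(a2 & ~(~a2 & ~~a2)) & ~a1)
= a2 & ~(~(a2 & (a2 | ~a2)) & ~a1)   [De Morgan]
= a2 & (a2 & (a2 | ~a2) | a1)   [De Morgan]
= a2 & (a2 | a1)   [complement / identity]
= a2   [absorption]
This depends on a2, so it is not a constant.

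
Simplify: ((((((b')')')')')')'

((((((b')')')')')')'
= ((((b')')')')'   — double negation
= ((b')')'   — double negation
= b'   — double negation

b'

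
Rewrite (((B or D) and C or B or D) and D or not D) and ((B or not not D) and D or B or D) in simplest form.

B or D

(((B or D) and C or B or D) and D or not D) and ((B or not not D) and D or B or D)
= ((B or D) and D or not D) and ((B or not not D) and D or B or D)   (absorption)
= ((B or D) and D or not D) and ((B or D) and D or B or D)   (double negation)
= (B or D) and D or not D and (B or D)   (distribution)
= B or D   (distribution)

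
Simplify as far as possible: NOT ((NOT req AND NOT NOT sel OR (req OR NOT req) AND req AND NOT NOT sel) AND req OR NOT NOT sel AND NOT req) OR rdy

NOT ((NOT req AND NOT NOT sel OR (req OR NOT req) AND req AND NOT NOT sel) AND req OR NOT NOT sel AND NOT req) OR rdy
= NOT ((NOT req AND NOT NOT sel OR req AND NOT NOT sel) AND req OR NOT NOT sel AND NOT req) OR rdy   [complement / identity]
= NOT (NOT NOT sel AND req OR NOT NOT sel AND NOT req) OR rdy   [distribution]
= NOT NOT NOT sel OR rdy   [distribution]
= NOT sel OR rdy   [double negation]

NOT sel OR rdy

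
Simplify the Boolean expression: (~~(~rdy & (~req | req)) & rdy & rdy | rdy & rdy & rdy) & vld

rdy & vld

(~~(~rdy & (~req | req)) & rdy & rdy | rdy & rdy & rdy) & vld
= (~~~rdy & rdy & rdy | rdy & rdy & rdy) & vld
= (~rdy & rdy & rdy | rdy & rdy & rdy) & vld
= rdy & rdy & vld
= rdy & vld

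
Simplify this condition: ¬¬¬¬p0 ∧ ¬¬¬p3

p0 ∧ ¬p3

¬¬¬¬p0 ∧ ¬¬¬p3
= ¬¬¬¬p0 ∧ ¬p3   — double negation
= ¬¬p0 ∧ ¬p3   — double negation
= p0 ∧ ¬p3   — double negation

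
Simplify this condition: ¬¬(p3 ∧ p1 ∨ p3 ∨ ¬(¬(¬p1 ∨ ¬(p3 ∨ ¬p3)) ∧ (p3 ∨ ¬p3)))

p3 ∨ ¬p1

¬¬(p3 ∧ p1 ∨ p3 ∨ ¬(¬(¬p1 ∨ ¬(p3 ∨ ¬p3)) ∧ (p3 ∨ ¬p3)))
= ¬¬(p3 ∧ p1 ∨ p3 ∨ ¬(p1 ∧ (p3 ∨ ¬p3) ∧ (p3 ∨ ¬p3)))
= ¬¬(p3 ∧ p1 ∨ p3 ∨ ¬(p1 ∧ (p3 ∨ ¬p3)))
= ¬¬(p3 ∨ ¬(p1 ∧ (p3 ∨ ¬p3)))
= p3 ∨ ¬(p1 ∧ (p3 ∨ ¬p3))
= p3 ∨ ¬p1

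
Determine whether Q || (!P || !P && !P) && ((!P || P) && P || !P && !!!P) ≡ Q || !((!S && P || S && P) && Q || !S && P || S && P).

E1: Q || (!P || !P && !P) && ((!P || P) && P || !P && !!!P)
    = Q || (!P || !P && !P) && ((!P || P) && P || !P && !P)   — double negation
    = Q || !P && (!P || P) && P || !P && !P   — distribution
    = Q || !P && P || !P && !P   — complement / identity
    = Q || !P   — distribution
E2: Q || !((!S && P || S && P) && Q || !S && P || S && P)
    = Q || !(!S && P || S && P)   — absorption
    = Q || !P   — distribution
Both reduce to Q || !P, so they are equivalent.

Yes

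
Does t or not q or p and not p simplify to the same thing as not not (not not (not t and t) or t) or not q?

E1: t or not q or p and not p
    = t or not q   (complement / identity)
E2: not not (not not (not t and t) or t) or not q
    = not not (not t and t or t) or not q   (double negation)
    = not not t or not q   (complement / identity)
    = t or not q   (double negation)
Both reduce to t or not q, so they are equivalent.

Yes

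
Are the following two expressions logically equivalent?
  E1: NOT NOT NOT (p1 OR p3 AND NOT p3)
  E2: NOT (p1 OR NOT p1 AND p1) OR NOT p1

E1: NOT NOT NOT (p1 OR p3 AND NOT p3)
    = NOT (p1 OR p3 AND NOT p3)
    = NOT p1
E2: NOT (p1 OR NOT p1 AND p1) OR NOT p1
    = NOT p1 OR NOT p1
    = NOT p1
Both reduce to NOT p1, so they are equivalent.

Yes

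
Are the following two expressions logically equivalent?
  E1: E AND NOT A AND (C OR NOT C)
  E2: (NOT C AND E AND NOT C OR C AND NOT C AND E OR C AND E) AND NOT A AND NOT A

E1: E AND NOT A AND (C OR NOT C)
    = E AND NOT A   [complement / identity]
E2: (NOT C AND E AND NOT C OR C AND NOT C AND E OR C AND E) AND NOT A AND NOT A
    = (NOT C AND E OR C AND E) AND NOT A AND NOT A   [distribution]
    = E AND NOT A AND NOT A   [distribution]
    = E AND NOT A   [idempotence]
Both reduce to E AND NOT A, so they are equivalent.

Yes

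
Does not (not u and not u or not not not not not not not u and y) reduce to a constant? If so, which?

no

not (not u and not u or not not not not not not not u and y)
= not (not u and not u or not not not not not u and y)   (double negation)
= not (not u and not u or not not not u and y)   (double negation)
= not (not u and not u or not u and y)   (double negation)
= not (not u and (not u or y))   (distribution)
= not not u   (absorption)
= u   (double negation)
This depends on u, so it is not a constant.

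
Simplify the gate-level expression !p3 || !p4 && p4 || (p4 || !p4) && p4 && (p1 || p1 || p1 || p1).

!p3 || p4 && p1

!p3 || !p4 && p4 || (p4 || !p4) && p4 && (p1 || p1 || p1 || p1)
= !p3 || !p4 && p4 || p4 && (p1 || p1 || p1 || p1)   [complement / identity]
= !p3 || !p4 && p4 || p4 && (p1 || p1)   [idempotence]
= !p3 || p4 && (p1 || p1)   [complement / identity]
= !p3 || p4 && p1   [idempotence]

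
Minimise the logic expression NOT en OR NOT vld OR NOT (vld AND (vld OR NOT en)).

NOT en OR NOT vld

NOT en OR NOT vld OR NOT (vld AND (vld OR NOT en))
= NOT en OR NOT vld OR NOT vld   (absorption)
= NOT en OR NOT vld   (idempotence)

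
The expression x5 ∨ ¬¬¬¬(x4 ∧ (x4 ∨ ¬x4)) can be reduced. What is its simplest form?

x5 ∨ x4

x5 ∨ ¬¬¬¬(x4 ∧ (x4 ∨ ¬x4))
= x5 ∨ ¬¬¬¬x4   — complement / identity
= x5 ∨ ¬¬x4   — double negation
= x5 ∨ x4   — double negation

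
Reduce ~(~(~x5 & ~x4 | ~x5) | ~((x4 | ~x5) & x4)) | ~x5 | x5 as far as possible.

1

~(~(~x5 & ~x4 | ~x5) | ~((x4 | ~x5) & x4)) | ~x5 | x5
= ~(~~x5 | ~((x4 | ~x5) & x4)) | ~x5 | x5   — absorption
= ~(~~x5 | ~x4) | ~x5 | x5   — absorption
= ~x5 & x4 | ~x5 | x5   — De Morgan
= ~x5 | x5   — absorption
= 1   — complement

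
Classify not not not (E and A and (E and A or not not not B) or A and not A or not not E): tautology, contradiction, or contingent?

contingent

not not not (E and A and (E and A or not not not B) or A and not A or not not E)
= not not not (E and A and (E and A or not not not B) or A and not A or E)   [double negation]
= not not not (E and A and (E and A or not not not B) or E)   [complement / identity]
= not not not (E and A and (E and A or not B) or E)   [double negation]
= not (E and A and (E and A or not B) or E)   [double negation]
= not (E and A or E)   [absorption]
= not E   [absorption]
This depends on E, so it is not a constant.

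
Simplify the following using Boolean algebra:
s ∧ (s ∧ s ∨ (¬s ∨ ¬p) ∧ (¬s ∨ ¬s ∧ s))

s ∧ (s ∧ s ∨ (¬s ∨ ¬p) ∧ (¬s ∨ ¬s ∧ s))
= s ∧ (s ∧ s ∨ (¬s ∨ ¬p) ∧ ¬s)   (complement / identity)
= s ∧ (s ∧ s ∨ ¬s)   (absorption)
= s ∧ (s ∨ ¬s)   (idempotence)
= s   (complement / identity)

s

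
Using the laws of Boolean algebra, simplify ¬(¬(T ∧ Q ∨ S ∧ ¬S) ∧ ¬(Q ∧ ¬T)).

¬(¬(T ∧ Q ∨ S ∧ ¬S) ∧ ¬(Q ∧ ¬T))
= T ∧ Q ∨ S ∧ ¬S ∨ Q ∧ ¬T   (De Morgan)
= T ∧ Q ∨ Q ∧ ¬T   (complement / identity)
= Q   (distribution)

Q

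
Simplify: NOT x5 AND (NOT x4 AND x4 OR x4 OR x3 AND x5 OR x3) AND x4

NOT x5 AND (NOT x4 AND x4 OR x4 OR x3 AND x5 OR x3) AND x4
= NOT x5 AND (x4 OR x3 AND x5 OR x3) AND x4   [complement / identity]
= NOT x5 AND (x4 OR x3) AND x4   [absorption]
= NOT x5 AND x4   [absorption]

NOT x5 AND x4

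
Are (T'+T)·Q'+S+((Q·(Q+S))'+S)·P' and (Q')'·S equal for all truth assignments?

No

E1: (T'+T)·Q'+S+((Q·(Q+S))'+S)·P'
    = (T'+T)·Q'+S+(Q'+S)·P'
    = Q'+S+(Q'+S)·P'
    = Q'+S
E2: (Q')'·S
    = Q·S
These differ: at P=0, Q=0, S=1, T=0, E1 = 1 but E2 = 0.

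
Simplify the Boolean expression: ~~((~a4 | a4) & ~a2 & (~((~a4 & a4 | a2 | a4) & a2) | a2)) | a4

~~((~a4 | a4) & ~a2 & (~((~a4 & a4 | a2 | a4) & a2) | a2)) | a4
= ~~(~a2 & (~((~a4 & a4 | a2 | a4) & a2) | a2)) | a4
= ~~(~a2 & (~((a2 | a4) & a2) | a2)) | a4
= ~~(~a2 & (~a2 | a2)) | a4
= ~~~a2 | a4
= ~a2 | a4

~a2 | a4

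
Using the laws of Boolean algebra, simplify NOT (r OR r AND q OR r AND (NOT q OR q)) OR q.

NOT r OR q

NOT (r OR r AND q OR r AND (NOT q OR q)) OR q
= NOT (r OR r AND (NOT q OR q)) OR q
= NOT (r OR r) OR q
= NOT r OR q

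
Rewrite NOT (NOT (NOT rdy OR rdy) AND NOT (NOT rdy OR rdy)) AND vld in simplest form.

vld

NOT (NOT (NOT rdy OR rdy) AND NOT (NOT rdy OR rdy)) AND vld
= (NOT rdy OR rdy OR NOT rdy OR rdy) AND vld   [De Morgan]
= (NOT rdy OR rdy) AND vld   [idempotence]
= vld   [complement / identity]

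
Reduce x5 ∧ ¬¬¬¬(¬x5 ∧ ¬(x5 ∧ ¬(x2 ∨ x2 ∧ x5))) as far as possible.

x5 ∧ ¬¬¬¬(¬x5 ∧ ¬(x5 ∧ ¬(x2 ∨ x2 ∧ x5)))
= x5 ∧ ¬¬¬¬(¬x5 ∧ ¬(x5 ∧ ¬x2))   (absorption)
= x5 ∧ ¬¬¬(x5 ∨ x5 ∧ ¬x2)   (De Morgan)
= x5 ∧ ¬¬¬x5   (absorption)
= x5 ∧ ¬x5   (double negation)
= False   (complement)

False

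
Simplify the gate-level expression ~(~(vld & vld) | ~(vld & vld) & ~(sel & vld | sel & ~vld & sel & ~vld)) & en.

vld & en

~(~(vld & vld) | ~(vld & vld) & ~(sel & vld | sel & ~vld & sel & ~vld)) & en
= ~(~(vld & vld) | ~(vld & vld) & ~(sel & vld | sel & ~vld)) & en   [idempotence]
= ~(~(vld & vld) | ~(vld & vld) & ~sel) & en   [distribution]
= ~~(vld & vld) & en   [absorption]
= vld & vld & en   [double negation]
= vld & en   [idempotence]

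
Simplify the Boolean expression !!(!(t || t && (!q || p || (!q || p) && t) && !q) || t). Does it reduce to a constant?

!!(!(t || t && (!q || p || (!q || p) && t) && !q) || t)
= !(t || t && (!q || p || (!q || p) && t) && !q) || t
= !(t || t && (!q || p) && !q) || t
= !(t || t && !q) || t
= !t || t
= true

true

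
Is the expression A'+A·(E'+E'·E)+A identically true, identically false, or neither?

A'+A·(E'+E'·E)+A
= A'+A·E'+A
= A'+A
= 1

identically true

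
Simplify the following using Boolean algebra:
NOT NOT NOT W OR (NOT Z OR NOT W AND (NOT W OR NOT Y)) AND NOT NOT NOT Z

NOT NOT NOT W OR (NOT Z OR NOT W AND (NOT W OR NOT Y)) AND NOT NOT NOT Z
= NOT W OR (NOT Z OR NOT W AND (NOT W OR NOT Y)) AND NOT NOT NOT Z   — double negation
= NOT W OR (NOT Z OR NOT W AND (NOT W OR NOT Y)) AND NOT Z   — double negation
= NOT W OR (NOT Z OR NOT W) AND NOT Z   — absorption
= NOT W OR NOT Z   — absorption

NOT W OR NOT Z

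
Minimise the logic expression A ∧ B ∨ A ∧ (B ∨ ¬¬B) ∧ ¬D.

A ∧ B

A ∧ B ∨ A ∧ (B ∨ ¬¬B) ∧ ¬D
= A ∧ B ∨ A ∧ (B ∨ B) ∧ ¬D   (double negation)
= A ∧ B ∨ A ∧ B ∧ ¬D   (idempotence)
= A ∧ B   (absorption)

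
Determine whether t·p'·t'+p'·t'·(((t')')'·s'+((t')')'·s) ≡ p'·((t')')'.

Yes

E1: t·p'·t'+p'·t'·(((t')')'·s'+((t')')'·s)
    = t·p'·t'+p'·t'·((t')')'   — distribution
    = t·p'·t'+p'·t'·t'   — double negation
    = p'·t'   — distribution
E2: p'·((t')')'
    = p'·t'   — double negation
Both reduce to p'·t', so they are equivalent.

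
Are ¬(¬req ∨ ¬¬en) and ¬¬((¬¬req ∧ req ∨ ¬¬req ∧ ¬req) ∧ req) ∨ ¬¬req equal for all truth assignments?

No

E1: ¬(¬req ∨ ¬¬en)
    = req ∧ ¬en   (De Morgan)
E2: ¬¬((¬¬req ∧ req ∨ ¬¬req ∧ ¬req) ∧ req) ∨ ¬¬req
    = ¬¬(¬¬req ∧ req) ∨ ¬¬req   (distribution)
    = ¬¬(req ∧ req) ∨ ¬¬req   (double negation)
    = ¬¬req ∨ ¬¬req   (idempotence)
    = ¬¬req   (idempotence)
    = req   (double negation)
These differ: at en=1, req=1, E1 = 0 but E2 = 1.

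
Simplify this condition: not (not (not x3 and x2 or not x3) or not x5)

not (not (not x3 and x2 or not x3) or not x5)
= (not x3 and x2 or not x3) and x5
= not x3 and x5

not x3 and x5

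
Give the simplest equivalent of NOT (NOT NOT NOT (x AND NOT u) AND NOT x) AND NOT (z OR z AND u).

NOT (NOT NOT NOT (x AND NOT u) AND NOT x) AND NOT (z OR z AND u)
= NOT (NOT (x AND NOT u) AND NOT x) AND NOT (z OR z AND u)   (double negation)
= NOT (NOT (x AND NOT u) AND NOT x) AND NOT z   (absorption)
= (x AND NOT u OR x) AND NOT z   (De Morgan)
= x AND NOT z   (absorption)

x AND NOT z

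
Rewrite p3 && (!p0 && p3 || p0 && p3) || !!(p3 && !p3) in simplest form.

p3 && (!p0 && p3 || p0 && p3) || !!(p3 && !p3)
= p3 && p3 || !!(p3 && !p3)
= p3 && p3 || p3 && !p3
= p3

p3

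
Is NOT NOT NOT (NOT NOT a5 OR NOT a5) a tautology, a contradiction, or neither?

NOT NOT NOT (NOT NOT a5 OR NOT a5)
= NOT (NOT NOT a5 OR NOT a5)
= NOT a5 AND a5
= FALSE

contradiction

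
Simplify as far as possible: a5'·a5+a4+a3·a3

a5'·a5+a4+a3·a3
= a5'·a5+a4+a3   [idempotence]
= a4+a3   [complement / identity]

a4+a3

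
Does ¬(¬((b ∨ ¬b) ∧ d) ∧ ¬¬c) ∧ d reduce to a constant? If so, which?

¬(¬((b ∨ ¬b) ∧ d) ∧ ¬¬c) ∧ d
= ¬(¬d ∧ ¬¬c) ∧ d   [complement / identity]
= (d ∨ ¬c) ∧ d   [De Morgan]
= d   [absorption]
This depends on d, so it is not a constant.

no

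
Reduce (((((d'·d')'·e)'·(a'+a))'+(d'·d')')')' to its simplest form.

d

(((((d'·d')'·e)'·(a'+a))'+(d'·d')')')'
= (((((d'·d')'·e)')'+(d'·d')')')'   (complement / identity)
= (((d'·d')'·e+(d'·d')')')'   (double negation)
= (((d'·d')')')'   (absorption)
= (((d')')')'   (idempotence)
= (d')'   (double negation)
= d   (double negation)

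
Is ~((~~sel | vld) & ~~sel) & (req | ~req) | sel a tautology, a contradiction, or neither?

tautology

~((~~sel | vld) & ~~sel) & (req | ~req) | sel
= ~~~sel & (req | ~req) | sel   — absorption
= ~sel & (req | ~req) | sel   — double negation
= ~sel | sel   — complement / identity
= 1   — complement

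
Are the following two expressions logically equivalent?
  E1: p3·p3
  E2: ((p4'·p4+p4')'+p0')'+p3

E1: p3·p3
    = p3   (idempotence)
E2: ((p4'·p4+p4')'+p0')'+p3
    = ((p4')'+p0')'+p3   (complement / identity)
    = p4'·p0+p3   (De Morgan)
These differ: at p0=1, p3=0, p4=0, E1 = 0 but E2 = 1.

No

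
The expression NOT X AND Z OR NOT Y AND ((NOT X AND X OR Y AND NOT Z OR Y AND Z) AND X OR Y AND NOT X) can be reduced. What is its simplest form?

NOT X AND Z OR NOT Y AND ((NOT X AND X OR Y AND NOT Z OR Y AND Z) AND X OR Y AND NOT X)
= NOT X AND Z OR NOT Y AND ((NOT X AND X OR Y) AND X OR Y AND NOT X)   (distribution)
= NOT X AND Z OR NOT Y AND (Y AND X OR Y AND NOT X)   (complement / identity)
= NOT X AND Z OR NOT Y AND Y   (distribution)
= NOT X AND Z   (complement / identity)

NOT X AND Z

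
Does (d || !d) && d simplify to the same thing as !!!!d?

Yes

E1: (d || !d) && d
    = d   [complement / identity]
E2: !!!!d
    = !!d   [double negation]
    = d   [double negation]
Both reduce to d, so they are equivalent.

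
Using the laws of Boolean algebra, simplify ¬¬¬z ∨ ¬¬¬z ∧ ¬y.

¬z

¬¬¬z ∨ ¬¬¬z ∧ ¬y
= ¬¬¬z
= ¬z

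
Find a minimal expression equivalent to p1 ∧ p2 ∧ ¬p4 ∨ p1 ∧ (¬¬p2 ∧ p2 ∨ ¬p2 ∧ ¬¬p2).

p1 ∧ p2

p1 ∧ p2 ∧ ¬p4 ∨ p1 ∧ (¬¬p2 ∧ p2 ∨ ¬p2 ∧ ¬¬p2)
= p1 ∧ p2 ∧ ¬p4 ∨ p1 ∧ (p2 ∧ p2 ∨ ¬p2 ∧ ¬¬p2)   (double negation)
= p1 ∧ p2 ∧ ¬p4 ∨ p1 ∧ (p2 ∧ p2 ∨ ¬p2 ∧ p2)   (double negation)
= p1 ∧ p2 ∧ ¬p4 ∨ p1 ∧ p2   (distribution)
= p1 ∧ p2   (absorption)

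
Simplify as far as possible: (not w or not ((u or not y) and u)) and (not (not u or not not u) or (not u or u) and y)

(not w or not ((u or not y) and u)) and (not (not u or not not u) or (not u or u) and y)
= (not w or not ((u or not y) and u)) and (u and not u or (not u or u) and y)   (De Morgan)
= (not w or not u) and (u and not u or (not u or u) and y)   (absorption)
= (not w or not u) and (u and not u or y)   (complement / identity)
= (not w or not u) and y   (complement / identity)

(not w or not u) and y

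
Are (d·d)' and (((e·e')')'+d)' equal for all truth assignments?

E1: (d·d)'
    = d'   — idempotence
E2: (((e·e')')'+d)'
    = (e·e'+d)'   — double negation
    = d'   — complement / identity
Both reduce to d', so they are equivalent.

Yes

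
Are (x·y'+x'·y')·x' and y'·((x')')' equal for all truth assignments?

Yes

E1: (x·y'+x'·y')·x'
    = y'·x'   (distribution)
E2: y'·((x')')'
    = y'·x'   (double negation)
Both reduce to y'·x', so they are equivalent.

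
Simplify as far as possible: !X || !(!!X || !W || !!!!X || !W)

!X

!X || !(!!X || !W || !!!!X || !W)
= !X || !(!!X || !W || !!X || !W)   [double negation]
= !X || !(!!X || !W)   [idempotence]
= !X || !X && W   [De Morgan]
= !X   [absorption]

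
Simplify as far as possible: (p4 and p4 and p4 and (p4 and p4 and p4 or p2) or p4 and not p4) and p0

(p4 and p4 and p4 and (p4 and p4 and p4 or p2) or p4 and not p4) and p0
= (p4 and p4 and p4 or p4 and not p4) and p0   — absorption
= (p4 and p4 or p4 and not p4) and p0   — idempotence
= p4 and p0   — distribution

p4 and p0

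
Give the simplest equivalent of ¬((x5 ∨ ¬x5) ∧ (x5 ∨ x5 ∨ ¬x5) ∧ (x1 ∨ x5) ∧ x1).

¬((x5 ∨ ¬x5) ∧ (x5 ∨ x5 ∨ ¬x5) ∧ (x1 ∨ x5) ∧ x1)
= ¬((x5 ∨ ¬x5) ∧ (x5 ∨ ¬x5) ∧ (x1 ∨ x5) ∧ x1)   (idempotence)
= ¬((x5 ∨ ¬x5) ∧ (x1 ∨ x5) ∧ x1)   (complement / identity)
= ¬((x1 ∨ x5) ∧ x1)   (complement / identity)
= ¬x1   (absorption)

¬x1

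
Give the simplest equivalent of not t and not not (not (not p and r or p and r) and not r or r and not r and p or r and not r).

not t and not not (not (not p and r or p and r) and not r or r and not r and p or r and not r)
= not t and not not (not r and not r or r and not r and p or r and not r)
= not t and not not (not r and not r or r and not r)
= not t and (not r and not r or r and not r)
= not t and not r

not t and not r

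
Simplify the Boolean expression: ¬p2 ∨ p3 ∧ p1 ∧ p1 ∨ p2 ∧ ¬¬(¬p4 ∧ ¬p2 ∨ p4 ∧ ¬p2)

¬p2 ∨ p3 ∧ p1

¬p2 ∨ p3 ∧ p1 ∧ p1 ∨ p2 ∧ ¬¬(¬p4 ∧ ¬p2 ∨ p4 ∧ ¬p2)
= ¬p2 ∨ p3 ∧ p1 ∧ p1 ∨ p2 ∧ ¬¬¬p2   [distribution]
= ¬p2 ∨ p3 ∧ p1 ∨ p2 ∧ ¬¬¬p2   [idempotence]
= ¬p2 ∨ p3 ∧ p1 ∨ p2 ∧ ¬p2   [double negation]
= ¬p2 ∨ p3 ∧ p1   [complement / identity]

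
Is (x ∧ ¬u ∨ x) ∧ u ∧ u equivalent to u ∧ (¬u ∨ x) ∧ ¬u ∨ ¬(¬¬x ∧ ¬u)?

E1: (x ∧ ¬u ∨ x) ∧ u ∧ u
    = x ∧ u ∧ u   [absorption]
    = x ∧ u   [idempotence]
E2: u ∧ (¬u ∨ x) ∧ ¬u ∨ ¬(¬¬x ∧ ¬u)
    = u ∧ (¬u ∨ x) ∧ ¬u ∨ ¬x ∨ u   [De Morgan]
    = u ∧ ¬u ∨ ¬x ∨ u   [absorption]
    = ¬x ∨ u   [complement / identity]
These differ: at u=0, x=0, E1 = 0 but E2 = 1.

No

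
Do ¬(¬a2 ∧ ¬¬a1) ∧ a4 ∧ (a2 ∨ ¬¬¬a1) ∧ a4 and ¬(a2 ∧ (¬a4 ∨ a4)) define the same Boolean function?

E1: ¬(¬a2 ∧ ¬¬a1) ∧ a4 ∧ (a2 ∨ ¬¬¬a1) ∧ a4
    = ¬(¬a2 ∧ ¬¬a1) ∧ a4 ∧ (a2 ∨ ¬a1) ∧ a4   (double negation)
    = (a2 ∨ ¬a1) ∧ a4 ∧ (a2 ∨ ¬a1) ∧ a4   (De Morgan)
    = (a2 ∨ ¬a1) ∧ a4   (idempotence)
E2: ¬(a2 ∧ (¬a4 ∨ a4))
    = ¬a2   (complement / identity)
These differ: at a1=1, a2=0, a4=0, E1 = 0 but E2 = 1.

No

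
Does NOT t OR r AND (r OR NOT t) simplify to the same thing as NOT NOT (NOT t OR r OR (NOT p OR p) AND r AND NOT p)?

Yes

E1: NOT t OR r AND (r OR NOT t)
    = NOT t OR r   [absorption]
E2: NOT NOT (NOT t OR r OR (NOT p OR p) AND r AND NOT p)
    = NOT NOT (NOT t OR r OR r AND NOT p)   [complement / identity]
    = NOT t OR r OR r AND NOT p   [double negation]
    = NOT t OR r   [absorption]
Both reduce to NOT t OR r, so they are equivalent.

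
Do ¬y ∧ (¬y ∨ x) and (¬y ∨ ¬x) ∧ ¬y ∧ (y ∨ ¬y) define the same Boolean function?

Yes

E1: ¬y ∧ (¬y ∨ x)
    = ¬y   — absorption
E2: (¬y ∨ ¬x) ∧ ¬y ∧ (y ∨ ¬y)
    = ¬y ∧ (y ∨ ¬y)   — absorption
    = ¬y   — complement / identity
Both reduce to ¬y, so they are equivalent.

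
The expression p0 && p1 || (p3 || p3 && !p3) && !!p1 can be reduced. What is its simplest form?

p0 && p1 || (p3 || p3 && !p3) && !!p1
= p0 && p1 || (p3 || p3 && !p3) && p1   [double negation]
= p0 && p1 || p3 && p1   [complement / identity]
= p1 && (p0 || p3)   [distribution]

p1 && (p0 || p3)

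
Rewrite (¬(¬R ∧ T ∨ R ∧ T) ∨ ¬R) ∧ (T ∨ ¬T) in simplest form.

(¬(¬R ∧ T ∨ R ∧ T) ∨ ¬R) ∧ (T ∨ ¬T)
= (¬T ∨ ¬R) ∧ (T ∨ ¬T)
= ¬T ∨ ¬R

¬T ∨ ¬R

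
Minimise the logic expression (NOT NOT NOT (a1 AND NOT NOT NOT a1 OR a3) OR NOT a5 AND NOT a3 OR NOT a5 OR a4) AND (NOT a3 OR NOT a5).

(NOT NOT NOT (a1 AND NOT NOT NOT a1 OR a3) OR NOT a5 AND NOT a3 OR NOT a5 OR a4) AND (NOT a3 OR NOT a5)
= (NOT NOT NOT (a1 AND NOT a1 OR a3) OR NOT a5 AND NOT a3 OR NOT a5 OR a4) AND (NOT a3 OR NOT a5)   — double negation
= (NOT (a1 AND NOT a1 OR a3) OR NOT a5 AND NOT a3 OR NOT a5 OR a4) AND (NOT a3 OR NOT a5)   — double negation
= (NOT (a1 AND NOT a1 OR a3) OR NOT a5 OR a4) AND (NOT a3 OR NOT a5)   — absorption
= (NOT a3 OR NOT a5 OR a4) AND (NOT a3 OR NOT a5)   — complement / identity
= NOT a3 OR NOT a5   — absorption

NOT a3 OR NOT a5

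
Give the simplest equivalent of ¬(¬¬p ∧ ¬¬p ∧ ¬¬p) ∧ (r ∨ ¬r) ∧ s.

¬(¬¬p ∧ ¬¬p ∧ ¬¬p) ∧ (r ∨ ¬r) ∧ s
= ¬(¬¬p ∧ ¬¬p) ∧ (r ∨ ¬r) ∧ s   [idempotence]
= ¬(¬¬p ∧ ¬¬p) ∧ s   [complement / identity]
= (¬p ∨ ¬p) ∧ s   [De Morgan]
= ¬p ∧ s   [idempotence]

¬p ∧ s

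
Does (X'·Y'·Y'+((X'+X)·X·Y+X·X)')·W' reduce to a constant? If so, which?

(X'·Y'·Y'+((X'+X)·X·Y+X·X)')·W'
= (X'·Y'·Y'+((X'+X)·X·Y+X)')·W'
= (X'·Y'·Y'+(X·Y+X)')·W'
= (X'·Y'+(X·Y+X)')·W'
= (X'·Y'+X')·W'
= X'·W'
This depends on W, X, so it is not a constant.

no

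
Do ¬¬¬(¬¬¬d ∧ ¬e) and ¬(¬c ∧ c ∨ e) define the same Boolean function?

No

E1: ¬¬¬(¬¬¬d ∧ ¬e)
    = ¬(¬¬¬d ∧ ¬e)   — double negation
    = ¬(¬d ∧ ¬e)   — double negation
    = d ∨ e   — De Morgan
E2: ¬(¬c ∧ c ∨ e)
    = ¬e   — complement / identity
These differ: at c=0, d=0, e=1, E1 = 1 but E2 = 0.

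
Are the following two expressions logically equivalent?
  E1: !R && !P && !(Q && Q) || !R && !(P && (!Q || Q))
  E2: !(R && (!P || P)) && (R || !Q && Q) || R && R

No

E1: !R && !P && !(Q && Q) || !R && !(P && (!Q || Q))
    = !R && !P && !(Q && Q) || !R && !P   (complement / identity)
    = !R && !P && !Q || !R && !P   (idempotence)
    = !R && !P   (absorption)
E2: !(R && (!P || P)) && (R || !Q && Q) || R && R
    = !(R && (!P || P)) && R || R && R   (complement / identity)
    = !R && R || R && R   (complement / identity)
    = R   (distribution)
These differ: at P=0, Q=0, R=1, E1 = 0 but E2 = 1.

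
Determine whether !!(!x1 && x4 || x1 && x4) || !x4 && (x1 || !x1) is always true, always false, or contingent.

always true

!!(!x1 && x4 || x1 && x4) || !x4 && (x1 || !x1)
= !!x4 || !x4 && (x1 || !x1)
= !!x4 || !x4
= x4 || !x4
= true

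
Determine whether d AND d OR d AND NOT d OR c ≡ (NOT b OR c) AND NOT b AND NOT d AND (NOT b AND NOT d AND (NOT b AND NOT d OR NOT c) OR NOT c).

E1: d AND d OR d AND NOT d OR c
    = d OR c   [distribution]
E2: (NOT b OR c) AND NOT b AND NOT d AND (NOT b AND NOT d AND (NOT b AND NOT d OR NOT c) OR NOT c)
    = (NOT b OR c) AND NOT b AND NOT d AND (NOT b AND NOT d OR NOT c)   [absorption]
    = NOT b AND NOT d AND (NOT b AND NOT d OR NOT c)   [absorption]
    = NOT b AND NOT d   [absorption]
These differ: at b=1, c=1, d=1, E1 = 1 but E2 = 0.

No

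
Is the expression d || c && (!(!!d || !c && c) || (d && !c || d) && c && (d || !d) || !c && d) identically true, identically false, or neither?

neither

d || c && (!(!!d || !c && c) || (d && !c || d) && c && (d || !d) || !c && d)
= d || c && (!(!!d || !c && c) || d && c && (d || !d) || !c && d)   [absorption]
= d || c && (!(!!d || !c && c) || d && c || !c && d)   [complement / identity]
= d || c && (!(!!d || !c && c) || d)   [distribution]
= d || c && (!!!d || d)   [complement / identity]
= d || c && (!d || d)   [double negation]
= d || c   [complement / identity]
This depends on c, d, so it is not a constant.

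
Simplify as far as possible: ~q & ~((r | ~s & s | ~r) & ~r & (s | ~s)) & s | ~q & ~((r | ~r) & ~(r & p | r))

~q & r

~q & ~((r | ~s & s | ~r) & ~r & (s | ~s)) & s | ~q & ~((r | ~r) & ~(r & p | r))
= ~q & ~((r | ~s & s | ~r) & ~r & (s | ~s)) & s | ~q & ~((r | ~r) & ~r)   (absorption)
= ~q & ~((r | ~r) & ~r & (s | ~s)) & s | ~q & ~((r | ~r) & ~r)   (complement / identity)
= ~q & ~((r | ~r) & ~r) & s | ~q & ~((r | ~r) & ~r)   (complement / identity)
= ~q & ~((r | ~r) & ~r)   (absorption)
= ~q & ~~r   (complement / identity)
= ~q & r   (double negation)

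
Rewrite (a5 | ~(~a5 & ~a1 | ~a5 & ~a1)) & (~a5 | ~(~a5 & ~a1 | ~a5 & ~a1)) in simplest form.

(a5 | ~(~a5 & ~a1 | ~a5 & ~a1)) & (~a5 | ~(~a5 & ~a1 | ~a5 & ~a1))
= ~(~a5 & ~a1 | ~a5 & ~a1) | a5 & ~a5   (distribution)
= ~(~a5 & ~a1) | a5 & ~a5   (idempotence)
= a5 | a1 | a5 & ~a5   (De Morgan)
= a5 | a1   (complement / identity)

a5 | a1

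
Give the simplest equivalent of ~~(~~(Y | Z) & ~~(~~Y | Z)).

~~(~~(Y | Z) & ~~(~~Y | Z))
= ~~(~~(Y | Z) & ~~(Y | Z))
= ~(~(Y | Z) | ~(Y | Z))
= ~~(Y | Z)
= Y | Z

Y | Z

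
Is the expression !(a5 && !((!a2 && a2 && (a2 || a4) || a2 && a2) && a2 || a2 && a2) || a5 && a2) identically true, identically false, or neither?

neither

!(a5 && !((!a2 && a2 && (a2 || a4) || a2 && a2) && a2 || a2 && a2) || a5 && a2)
= !(a5 && !((!a2 && a2 || a2 && a2) && a2 || a2 && a2) || a5 && a2)   [absorption]
= !(a5 && !(a2 && a2 || a2 && a2) || a5 && a2)   [distribution]
= !(a5 && !(a2 && a2) || a5 && a2)   [idempotence]
= !(a5 && !a2 || a5 && a2)   [idempotence]
= !a5   [distribution]
This depends on a5, so it is not a constant.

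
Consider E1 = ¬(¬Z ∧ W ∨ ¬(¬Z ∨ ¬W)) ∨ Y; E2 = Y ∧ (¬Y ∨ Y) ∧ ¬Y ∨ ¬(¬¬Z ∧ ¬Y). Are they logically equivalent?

E1: ¬(¬Z ∧ W ∨ ¬(¬Z ∨ ¬W)) ∨ Y
    = ¬(¬Z ∧ W ∨ Z ∧ W) ∨ Y   — De Morgan
    = ¬W ∨ Y   — distribution
E2: Y ∧ (¬Y ∨ Y) ∧ ¬Y ∨ ¬(¬¬Z ∧ ¬Y)
    = Y ∧ ¬Y ∨ ¬(¬¬Z ∧ ¬Y)   — complement / identity
    = ¬(¬¬Z ∧ ¬Y)   — complement / identity
    = ¬Z ∨ Y   — De Morgan
These differ: at W=1, Y=0, Z=0, E1 = 0 but E2 = 1.

No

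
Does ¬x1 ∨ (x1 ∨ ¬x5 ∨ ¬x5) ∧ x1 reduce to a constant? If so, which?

yes, True

¬x1 ∨ (x1 ∨ ¬x5 ∨ ¬x5) ∧ x1
= ¬x1 ∨ (x1 ∨ ¬x5) ∧ x1   (idempotence)
= ¬x1 ∨ x1   (absorption)
= True   (complement)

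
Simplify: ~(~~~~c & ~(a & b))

~(~~~~c & ~(a & b))
= ~~~c | a & b   (De Morgan)
= ~c | a & b   (double negation)

~c | a & b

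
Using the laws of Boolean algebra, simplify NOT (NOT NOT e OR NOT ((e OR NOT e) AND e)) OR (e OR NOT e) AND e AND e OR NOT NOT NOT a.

NOT (NOT NOT e OR NOT ((e OR NOT e) AND e)) OR (e OR NOT e) AND e AND e OR NOT NOT NOT a
= NOT e AND (e OR NOT e) AND e OR (e OR NOT e) AND e AND e OR NOT NOT NOT a   — De Morgan
= NOT e AND (e OR NOT e) AND e OR (e OR NOT e) AND e AND e OR NOT a   — double negation
= (e OR NOT e) AND e OR NOT a   — distribution
= e OR NOT a   — complement / identity

e OR NOT a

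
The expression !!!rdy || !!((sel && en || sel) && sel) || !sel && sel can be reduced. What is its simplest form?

!!!rdy || !!((sel && en || sel) && sel) || !sel && sel
= !!!rdy || !!(sel && sel) || !sel && sel
= !rdy || !!(sel && sel) || !sel && sel
= !rdy || sel && sel || !sel && sel
= !rdy || sel

!rdy || sel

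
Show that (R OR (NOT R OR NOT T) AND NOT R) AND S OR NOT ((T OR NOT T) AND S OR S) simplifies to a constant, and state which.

TRUE

(R OR (NOT R OR NOT T) AND NOT R) AND S OR NOT ((T OR NOT T) AND S OR S)
= (R OR (NOT R OR NOT T) AND NOT R) AND S OR NOT (S OR S)
= (R OR (NOT R OR NOT T) AND NOT R) AND S OR NOT S
= (R OR NOT R) AND S OR NOT S
= S OR NOT S
= TRUE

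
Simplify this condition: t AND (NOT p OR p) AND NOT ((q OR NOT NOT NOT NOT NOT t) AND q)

t AND NOT q

t AND (NOT p OR p) AND NOT ((q OR NOT NOT NOT NOT NOT t) AND q)
= t AND (NOT p OR p) AND NOT ((q OR NOT NOT NOT t) AND q)   — double negation
= t AND NOT ((q OR NOT NOT NOT t) AND q)   — complement / identity
= t AND NOT ((q OR NOT t) AND q)   — double negation
= t AND NOT q   — absorption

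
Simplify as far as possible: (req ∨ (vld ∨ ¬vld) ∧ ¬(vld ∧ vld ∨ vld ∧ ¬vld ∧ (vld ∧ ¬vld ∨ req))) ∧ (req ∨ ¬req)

req ∨ ¬vld

(req ∨ (vld ∨ ¬vld) ∧ ¬(vld ∧ vld ∨ vld ∧ ¬vld ∧ (vld ∧ ¬vld ∨ req))) ∧ (req ∨ ¬req)
= (req ∨ ¬(vld ∧ vld ∨ vld ∧ ¬vld ∧ (vld ∧ ¬vld ∨ req))) ∧ (req ∨ ¬req)
= req ∨ ¬(vld ∧ vld ∨ vld ∧ ¬vld ∧ (vld ∧ ¬vld ∨ req))
= req ∨ ¬(vld ∧ vld ∨ vld ∧ ¬vld)
= req ∨ ¬vld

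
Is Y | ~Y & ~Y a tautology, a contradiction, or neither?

Y | ~Y & ~Y
= Y | ~Y
= 1

tautology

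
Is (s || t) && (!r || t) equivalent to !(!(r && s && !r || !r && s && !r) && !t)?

E1: (s || t) && (!r || t)
    = s && !r || t
E2: !(!(r && s && !r || !r && s && !r) && !t)
    = r && s && !r || !r && s && !r || t
    = s && !r || t
Both reduce to s && !r || t, so they are equivalent.

Yes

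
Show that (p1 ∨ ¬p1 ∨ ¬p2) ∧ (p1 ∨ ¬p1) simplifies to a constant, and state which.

(p1 ∨ ¬p1 ∨ ¬p2) ∧ (p1 ∨ ¬p1)
= p1 ∨ ¬p1   (absorption)
= True   (complement)

True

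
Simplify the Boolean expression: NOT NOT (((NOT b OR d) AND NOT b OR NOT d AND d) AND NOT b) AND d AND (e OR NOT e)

NOT b AND d

NOT NOT (((NOT b OR d) AND NOT b OR NOT d AND d) AND NOT b) AND d AND (e OR NOT e)
= NOT NOT ((NOT b OR d) AND NOT b AND NOT b) AND d AND (e OR NOT e)
= NOT NOT (NOT b AND NOT b) AND d AND (e OR NOT e)
= NOT NOT NOT b AND d AND (e OR NOT e)
= NOT NOT NOT b AND d
= NOT b AND d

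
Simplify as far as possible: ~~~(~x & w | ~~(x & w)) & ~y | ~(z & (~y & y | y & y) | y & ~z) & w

~~~(~x & w | ~~(x & w)) & ~y | ~(z & (~y & y | y & y) | y & ~z) & w
= ~~~(~x & w | x & w) & ~y | ~(z & (~y & y | y & y) | y & ~z) & w   — double negation
= ~(~x & w | x & w) & ~y | ~(z & (~y & y | y & y) | y & ~z) & w   — double negation
= ~w & ~y | ~(z & (~y & y | y & y) | y & ~z) & w   — distribution
= ~w & ~y | ~(z & y | y & ~z) & w   — distribution
= ~w & ~y | ~y & w   — distribution
= ~y   — distribution

~y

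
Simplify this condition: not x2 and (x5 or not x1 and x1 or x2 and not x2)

not x2 and (x5 or not x1 and x1 or x2 and not x2)
= not x2 and (x5 or x2 and not x2)   — complement / identity
= not x2 and x5   — complement / identity

not x2 and x5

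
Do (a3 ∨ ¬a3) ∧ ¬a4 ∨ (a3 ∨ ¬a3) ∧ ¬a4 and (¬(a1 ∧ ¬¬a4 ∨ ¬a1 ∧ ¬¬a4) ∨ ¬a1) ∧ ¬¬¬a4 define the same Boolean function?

E1: (a3 ∨ ¬a3) ∧ ¬a4 ∨ (a3 ∨ ¬a3) ∧ ¬a4
    = (a3 ∨ ¬a3) ∧ ¬a4   (idempotence)
    = ¬a4   (complement / identity)
E2: (¬(a1 ∧ ¬¬a4 ∨ ¬a1 ∧ ¬¬a4) ∨ ¬a1) ∧ ¬¬¬a4
    = (¬¬¬a4 ∨ ¬a1) ∧ ¬¬¬a4   (distribution)
    = ¬¬¬a4   (absorption)
    = ¬a4   (double negation)
Both reduce to ¬a4, so they are equivalent.

Yes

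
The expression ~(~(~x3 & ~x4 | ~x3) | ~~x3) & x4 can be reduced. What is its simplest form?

~(~(~x3 & ~x4 | ~x3) | ~~x3) & x4
= (~x3 & ~x4 | ~x3) & ~x3 & x4   (De Morgan)
= ~x3 & ~x3 & x4   (absorption)
= ~x3 & x4   (idempotence)

~x3 & x4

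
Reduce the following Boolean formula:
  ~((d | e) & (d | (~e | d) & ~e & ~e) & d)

~((d | e) & (d | (~e | d) & ~e & ~e) & d)
= ~((d | e) & (d | ~e & ~e) & d)   (absorption)
= ~((d | e) & (d | ~e) & d)   (idempotence)
= ~((d | e) & d)   (absorption)
= ~d   (absorption)

~d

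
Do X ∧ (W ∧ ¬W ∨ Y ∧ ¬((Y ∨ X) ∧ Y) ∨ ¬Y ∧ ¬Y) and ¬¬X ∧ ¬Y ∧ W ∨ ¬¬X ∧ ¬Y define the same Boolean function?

Yes

E1: X ∧ (W ∧ ¬W ∨ Y ∧ ¬((Y ∨ X) ∧ Y) ∨ ¬Y ∧ ¬Y)
    = X ∧ (Y ∧ ¬((Y ∨ X) ∧ Y) ∨ ¬Y ∧ ¬Y)   [complement / identity]
    = X ∧ (Y ∧ ¬Y ∨ ¬Y ∧ ¬Y)   [absorption]
    = X ∧ ¬Y   [distribution]
E2: ¬¬X ∧ ¬Y ∧ W ∨ ¬¬X ∧ ¬Y
    = ¬¬X ∧ ¬Y   [absorption]
    = X ∧ ¬Y   [double negation]
Both reduce to X ∧ ¬Y, so they are equivalent.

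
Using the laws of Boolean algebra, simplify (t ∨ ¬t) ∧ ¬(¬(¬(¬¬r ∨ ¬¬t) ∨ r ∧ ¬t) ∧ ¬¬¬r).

(t ∨ ¬t) ∧ ¬(¬(¬(¬¬r ∨ ¬¬t) ∨ r ∧ ¬t) ∧ ¬¬¬r)
= ¬(¬(¬(¬¬r ∨ ¬¬t) ∨ r ∧ ¬t) ∧ ¬¬¬r)   (complement / identity)
= ¬(¬(¬r ∧ ¬t ∨ r ∧ ¬t) ∧ ¬¬¬r)   (De Morgan)
= ¬(¬(¬r ∧ ¬t ∨ r ∧ ¬t) ∧ ¬r)   (double negation)
= ¬(¬¬t ∧ ¬r)   (distribution)
= ¬t ∨ r   (De Morgan)

¬t ∨ r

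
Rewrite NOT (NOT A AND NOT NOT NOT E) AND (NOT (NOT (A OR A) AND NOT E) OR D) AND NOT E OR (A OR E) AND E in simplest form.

NOT (NOT A AND NOT NOT NOT E) AND (NOT (NOT (A OR A) AND NOT E) OR D) AND NOT E OR (A OR E) AND E
= NOT (NOT A AND NOT NOT NOT E) AND (NOT (NOT A AND NOT E) OR D) AND NOT E OR (A OR E) AND E   — idempotence
= NOT (NOT A AND NOT E) AND (NOT (NOT A AND NOT E) OR D) AND NOT E OR (A OR E) AND E   — double negation
= NOT (NOT A AND NOT E) AND NOT E OR (A OR E) AND E   — absorption
= (A OR E) AND NOT E OR (A OR E) AND E   — De Morgan
= A OR E   — distribution

A OR E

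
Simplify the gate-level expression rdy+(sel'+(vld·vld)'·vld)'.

rdy+sel

rdy+(sel'+(vld·vld)'·vld)'
= rdy+(sel'+vld'·vld)'   — idempotence
= rdy+(sel')'   — complement / identity
= rdy+sel   — double negation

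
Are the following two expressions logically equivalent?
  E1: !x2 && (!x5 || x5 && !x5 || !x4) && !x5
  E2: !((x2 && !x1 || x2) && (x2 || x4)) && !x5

Yes

E1: !x2 && (!x5 || x5 && !x5 || !x4) && !x5
    = !x2 && (!x5 || !x4) && !x5   [complement / identity]
    = !x2 && !x5   [absorption]
E2: !((x2 && !x1 || x2) && (x2 || x4)) && !x5
    = !(x2 && (x2 || x4)) && !x5   [absorption]
    = !x2 && !x5   [absorption]
Both reduce to !x2 && !x5, so they are equivalent.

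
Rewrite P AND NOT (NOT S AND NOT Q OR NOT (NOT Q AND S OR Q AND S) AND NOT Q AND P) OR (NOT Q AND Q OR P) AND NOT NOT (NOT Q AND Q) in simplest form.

P AND (S OR Q)

P AND NOT (NOT S AND NOT Q OR NOT (NOT Q AND S OR Q AND S) AND NOT Q AND P) OR (NOT Q AND Q OR P) AND NOT NOT (NOT Q AND Q)
= P AND NOT (NOT S AND NOT Q OR NOT (NOT Q AND S OR Q AND S) AND NOT Q AND P) OR (NOT Q AND Q OR P) AND NOT Q AND Q   [double negation]
= P AND NOT (NOT S AND NOT Q OR NOT (NOT Q AND S OR Q AND S) AND NOT Q AND P) OR NOT Q AND Q   [absorption]
= P AND NOT (NOT S AND NOT Q OR NOT (NOT Q AND S OR Q AND S) AND NOT Q AND P)   [complement / identity]
= P AND NOT (NOT S AND NOT Q OR NOT S AND NOT Q AND P)   [distribution]
= P AND NOT (NOT S AND NOT Q)   [absorption]
= P AND (S OR Q)   [De Morgan]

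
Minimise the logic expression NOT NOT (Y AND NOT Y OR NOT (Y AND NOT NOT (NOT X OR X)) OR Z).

NOT Y OR Z

NOT NOT (Y AND NOT Y OR NOT (Y AND NOT NOT (NOT X OR X)) OR Z)
= NOT NOT (NOT (Y AND NOT NOT (NOT X OR X)) OR Z)   — complement / identity
= NOT NOT (NOT (Y AND (NOT X OR X)) OR Z)   — double negation
= NOT NOT (NOT Y OR Z)   — complement / identity
= NOT Y OR Z   — double negation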